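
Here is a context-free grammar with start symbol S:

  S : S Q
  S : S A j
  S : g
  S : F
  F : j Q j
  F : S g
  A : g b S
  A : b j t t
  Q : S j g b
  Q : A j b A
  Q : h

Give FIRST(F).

F : j Q j contributes {j}.
From F : S g: add FIRST(S) = { g, j }.
Union: FIRST(F) = { g, j }.

{ g, j }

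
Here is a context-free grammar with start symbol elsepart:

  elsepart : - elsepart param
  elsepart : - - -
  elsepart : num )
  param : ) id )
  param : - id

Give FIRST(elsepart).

elsepart : - elsepart param contributes {-}.
elsepart : - - - contributes {-}.
elsepart : num ) contributes {num}.
Union: FIRST(elsepart) = { -, num }.

{ -, num }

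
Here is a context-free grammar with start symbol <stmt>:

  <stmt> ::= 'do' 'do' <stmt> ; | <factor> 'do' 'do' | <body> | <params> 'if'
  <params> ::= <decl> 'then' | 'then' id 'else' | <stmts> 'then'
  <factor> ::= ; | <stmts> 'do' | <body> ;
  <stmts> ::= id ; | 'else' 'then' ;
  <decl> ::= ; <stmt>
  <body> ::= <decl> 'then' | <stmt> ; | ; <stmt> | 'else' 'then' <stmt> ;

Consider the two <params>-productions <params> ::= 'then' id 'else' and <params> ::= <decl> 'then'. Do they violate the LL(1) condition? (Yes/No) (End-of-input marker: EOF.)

No

FIRST('then' id 'else') = { 'then' } and FIRST(<decl> 'then') = { ; }.
The FIRST sets are disjoint and neither alternative is nullable — no conflict.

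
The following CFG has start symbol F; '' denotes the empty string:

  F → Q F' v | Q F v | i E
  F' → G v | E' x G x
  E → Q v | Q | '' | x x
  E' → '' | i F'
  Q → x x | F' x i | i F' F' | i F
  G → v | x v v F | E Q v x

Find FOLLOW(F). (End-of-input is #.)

F is the start symbol, so # ∈ FOLLOW(F).
In F → Q F v: add FIRST(v) = { v }.
In Q → i F: F is at the end, add FOLLOW(Q) = { #, i, v, x }.
In G → x v v F: F is at the end, add FOLLOW(G) = { v, x }.
Union: FOLLOW(F) = { #, i, v, x }.

{ #, i, v, x }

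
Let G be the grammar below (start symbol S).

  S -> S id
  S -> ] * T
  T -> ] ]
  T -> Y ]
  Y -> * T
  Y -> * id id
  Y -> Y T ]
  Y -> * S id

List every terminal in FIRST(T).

{ *, ] }

T -> ] ] contributes {]}.
From T -> Y ]: add FIRST(Y) = { * }.
Union: FIRST(T) = { *, ] }.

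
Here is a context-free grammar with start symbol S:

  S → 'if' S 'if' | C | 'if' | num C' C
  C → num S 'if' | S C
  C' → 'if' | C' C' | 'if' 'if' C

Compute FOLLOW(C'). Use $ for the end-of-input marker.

{ 'if', num }

In S → num C' C: add FIRST(C) = { 'if', num }.
In C' → C' C': add FIRST(C') = { 'if' }.
In C' → C' C': C' is at the end, add FOLLOW(C') = { 'if', num }.
Union: FOLLOW(C') = { 'if', num }.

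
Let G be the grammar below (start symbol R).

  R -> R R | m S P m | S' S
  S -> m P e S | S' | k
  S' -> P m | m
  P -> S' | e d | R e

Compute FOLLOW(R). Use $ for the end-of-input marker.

{ $, e, m }

R is the start symbol, so $ ∈ FOLLOW(R).
In R -> R R: add FIRST(R) = { e, m }.
In R -> R R: R is at the end, add FOLLOW(R) = { $, e, m }.
In P -> R e: add FIRST(e) = { e }.
Union: FOLLOW(R) = { $, e, m }.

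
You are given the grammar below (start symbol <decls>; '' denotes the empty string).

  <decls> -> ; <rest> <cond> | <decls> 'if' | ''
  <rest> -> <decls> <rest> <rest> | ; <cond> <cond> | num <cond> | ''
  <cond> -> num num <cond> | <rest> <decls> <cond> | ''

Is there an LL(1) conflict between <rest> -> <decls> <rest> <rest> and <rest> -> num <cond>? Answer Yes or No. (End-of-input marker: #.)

FIRST(<decls> <rest> <rest>) = { 'if', ;, num, '' } and FIRST(num <cond>) = { num }.
Both contain num, so the two alternatives are not disjoint — LL(1) conflict.

Yes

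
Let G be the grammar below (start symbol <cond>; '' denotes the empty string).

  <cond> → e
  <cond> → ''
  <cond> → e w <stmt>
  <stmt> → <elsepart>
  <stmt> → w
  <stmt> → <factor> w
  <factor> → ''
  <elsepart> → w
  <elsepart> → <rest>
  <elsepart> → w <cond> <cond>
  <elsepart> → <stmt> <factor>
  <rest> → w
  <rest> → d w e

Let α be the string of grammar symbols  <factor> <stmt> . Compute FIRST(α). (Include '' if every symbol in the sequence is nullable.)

{ d, w }

Add FIRST(<factor>)\{''} = {  }; <factor> is nullable, continue.
Add FIRST(<stmt>) = { d, w }; <stmt> is not nullable, stop.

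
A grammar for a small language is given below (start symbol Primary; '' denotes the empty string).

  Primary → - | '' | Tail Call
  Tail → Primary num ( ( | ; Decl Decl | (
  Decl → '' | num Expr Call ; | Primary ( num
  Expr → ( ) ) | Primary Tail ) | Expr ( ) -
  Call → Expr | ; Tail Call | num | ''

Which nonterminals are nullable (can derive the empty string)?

Directly nullable (have an ''-production): Primary, Decl, Call.
No other nonterminal has a production whose RHS symbols are all nullable.

{ Call, Decl, Primary }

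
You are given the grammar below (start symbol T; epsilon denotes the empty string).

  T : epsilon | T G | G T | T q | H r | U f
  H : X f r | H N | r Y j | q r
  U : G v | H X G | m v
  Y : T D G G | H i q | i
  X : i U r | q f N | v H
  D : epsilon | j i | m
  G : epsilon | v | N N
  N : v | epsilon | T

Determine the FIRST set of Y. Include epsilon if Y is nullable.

From Y : T D G G: T, D, G, G nullable, take FIRST(T) ∪ FIRST(D) ∪ FIRST(G) ∪ FIRST(G) = { i, j, m, q, r, v }; also epsilon since the whole RHS is nullable.
From Y : H i q: add FIRST(H) = { i, q, r, v }.
Y : i contributes {i}.
Union: FIRST(Y) = { i, j, m, q, r, v, epsilon }.

{ i, j, m, q, r, v, epsilon }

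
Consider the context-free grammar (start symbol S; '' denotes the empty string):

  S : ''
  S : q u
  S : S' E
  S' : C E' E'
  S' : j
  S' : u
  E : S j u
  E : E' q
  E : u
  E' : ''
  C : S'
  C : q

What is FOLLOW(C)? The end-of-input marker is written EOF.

In S' : C E' E': add FIRST(E' E')\{''} = {  }.
  Since E' E' is nullable, also add FOLLOW(S') = { j, q, u }.
Union: FOLLOW(C) = { j, q, u }.

{ j, q, u }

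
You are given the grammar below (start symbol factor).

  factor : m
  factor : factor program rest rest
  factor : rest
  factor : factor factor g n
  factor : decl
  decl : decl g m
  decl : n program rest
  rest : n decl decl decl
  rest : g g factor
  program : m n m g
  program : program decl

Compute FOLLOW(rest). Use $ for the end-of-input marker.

In factor : factor program rest rest: add FIRST(rest) = { g, n }.
In factor : factor program rest rest: rest is at the end, add FOLLOW(factor) = { $, g, m, n }.
In factor : rest: rest is at the end, add FOLLOW(factor) = { $, g, m, n }.
In decl : n program rest: rest is at the end, add FOLLOW(decl) = { $, g, m, n }.
Union: FOLLOW(rest) = { $, g, m, n }.

{ $, g, m, n }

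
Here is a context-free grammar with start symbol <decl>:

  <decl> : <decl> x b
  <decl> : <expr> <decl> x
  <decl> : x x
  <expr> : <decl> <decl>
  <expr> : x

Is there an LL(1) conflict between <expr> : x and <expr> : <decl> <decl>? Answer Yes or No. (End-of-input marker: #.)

FIRST(x) = { x } and FIRST(<decl> <decl>) = { x }.
Both contain x, so the two alternatives are not disjoint — LL(1) conflict.

Yes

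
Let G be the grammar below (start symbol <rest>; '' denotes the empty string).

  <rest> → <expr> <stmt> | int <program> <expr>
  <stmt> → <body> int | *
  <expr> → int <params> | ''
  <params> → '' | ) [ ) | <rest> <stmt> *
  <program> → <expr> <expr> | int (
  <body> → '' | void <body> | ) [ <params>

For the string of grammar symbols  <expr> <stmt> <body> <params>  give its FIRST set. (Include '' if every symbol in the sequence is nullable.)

{ ), *, int, void }

Add FIRST(<expr>)\{''} = { int }; <expr> is nullable, continue.
Add FIRST(<stmt>) = { ), *, int, void }; <stmt> is not nullable, stop.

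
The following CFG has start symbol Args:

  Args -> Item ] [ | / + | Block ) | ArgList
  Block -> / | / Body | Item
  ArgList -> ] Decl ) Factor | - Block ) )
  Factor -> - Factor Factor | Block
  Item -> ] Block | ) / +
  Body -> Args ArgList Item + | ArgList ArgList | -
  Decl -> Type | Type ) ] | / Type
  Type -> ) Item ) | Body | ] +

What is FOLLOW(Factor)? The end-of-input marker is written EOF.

{ EOF, ), +, -, /, ] }

In ArgList -> ] Decl ) Factor: Factor is at the end, add FOLLOW(ArgList) = { EOF, ), +, -, /, ] }.
In Factor -> - Factor Factor: add FIRST(Factor) = { ), -, /, ] }.
In Factor -> - Factor Factor: Factor is at the end, add FOLLOW(Factor) = { EOF, ), +, -, /, ] }.
Union: FOLLOW(Factor) = { EOF, ), +, -, /, ] }.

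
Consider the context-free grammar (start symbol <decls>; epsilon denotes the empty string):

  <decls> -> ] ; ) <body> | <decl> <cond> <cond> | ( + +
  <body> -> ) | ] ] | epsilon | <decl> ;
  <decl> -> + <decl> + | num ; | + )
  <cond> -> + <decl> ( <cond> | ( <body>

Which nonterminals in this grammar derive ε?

Directly nullable (have an epsilon-production): <body>.
No other nonterminal has a production whose RHS symbols are all nullable.

{ <body> }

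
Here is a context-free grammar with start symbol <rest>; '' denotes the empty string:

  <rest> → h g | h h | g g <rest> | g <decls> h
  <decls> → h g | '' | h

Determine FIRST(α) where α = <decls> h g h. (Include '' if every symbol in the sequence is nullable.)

Add FIRST(<decls>)\{''} = { h }; <decls> is nullable, continue.
h is a terminal; add {h} and stop.

{ h }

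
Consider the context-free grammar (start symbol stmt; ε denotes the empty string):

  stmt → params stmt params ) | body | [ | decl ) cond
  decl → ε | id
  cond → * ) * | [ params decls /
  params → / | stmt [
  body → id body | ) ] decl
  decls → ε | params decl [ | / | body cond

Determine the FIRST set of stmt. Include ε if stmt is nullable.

{ ), /, [, id }

From stmt → params stmt params ): add FIRST(params) = { ), /, [, id }.
From stmt → body: add FIRST(body) = { ), id }.
stmt → [ contributes {[}.
From stmt → decl ) cond: decl nullable, take FIRST(decl) ∪ {)} = { ), id }.
Union: FIRST(stmt) = { ), /, [, id }.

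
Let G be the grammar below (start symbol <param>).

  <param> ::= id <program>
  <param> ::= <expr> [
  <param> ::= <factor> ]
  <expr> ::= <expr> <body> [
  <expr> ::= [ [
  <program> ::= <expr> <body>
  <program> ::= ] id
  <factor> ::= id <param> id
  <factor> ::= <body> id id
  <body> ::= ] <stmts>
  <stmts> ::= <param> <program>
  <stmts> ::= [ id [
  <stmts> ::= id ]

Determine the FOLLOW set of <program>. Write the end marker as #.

In <param> ::= id <program>: <program> is at the end, add FOLLOW(<param>) = { #, [, ], id }.
In <stmts> ::= <param> <program>: <program> is at the end, add FOLLOW(<stmts>) = { #, [, ], id }.
Union: FOLLOW(<program>) = { #, [, ], id }.

{ #, [, ], id }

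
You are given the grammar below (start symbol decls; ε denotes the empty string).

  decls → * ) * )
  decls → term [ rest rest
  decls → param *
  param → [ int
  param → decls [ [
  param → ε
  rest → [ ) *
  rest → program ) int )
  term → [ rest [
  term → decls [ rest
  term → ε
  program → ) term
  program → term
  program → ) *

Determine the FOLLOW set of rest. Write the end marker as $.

In decls → term [ rest rest: add FIRST(rest) = { ), *, [ }.
In decls → term [ rest rest: rest is at the end, add FOLLOW(decls) = { $, [ }.
In term → [ rest [: add FIRST([) = { [ }.
In term → decls [ rest: rest is at the end, add FOLLOW(term) = { ), [ }.
Union: FOLLOW(rest) = { $, ), *, [ }.

{ $, ), *, [ }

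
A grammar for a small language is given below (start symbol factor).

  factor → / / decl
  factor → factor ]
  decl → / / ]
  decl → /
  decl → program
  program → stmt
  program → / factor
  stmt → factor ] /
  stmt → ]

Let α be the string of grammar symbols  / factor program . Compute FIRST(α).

/ is a terminal; add {/} and stop.

{ / }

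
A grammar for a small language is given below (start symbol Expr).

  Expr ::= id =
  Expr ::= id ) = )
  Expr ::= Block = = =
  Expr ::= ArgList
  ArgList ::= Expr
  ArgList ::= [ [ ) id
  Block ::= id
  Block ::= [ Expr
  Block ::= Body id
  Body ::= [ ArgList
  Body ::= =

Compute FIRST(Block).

{ =, [, id }

Block ::= id contributes {id}.
Block ::= [ Expr contributes {[}.
From Block ::= Body id: add FIRST(Body) = { =, [ }.
Union: FIRST(Block) = { =, [, id }.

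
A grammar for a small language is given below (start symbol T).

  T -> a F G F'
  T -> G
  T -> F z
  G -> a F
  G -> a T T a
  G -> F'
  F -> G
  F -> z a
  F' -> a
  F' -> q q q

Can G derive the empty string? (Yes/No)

No nonterminal in this grammar is nullable.
No production of G has an RHS whose symbols are all nullable, so G is not nullable.

No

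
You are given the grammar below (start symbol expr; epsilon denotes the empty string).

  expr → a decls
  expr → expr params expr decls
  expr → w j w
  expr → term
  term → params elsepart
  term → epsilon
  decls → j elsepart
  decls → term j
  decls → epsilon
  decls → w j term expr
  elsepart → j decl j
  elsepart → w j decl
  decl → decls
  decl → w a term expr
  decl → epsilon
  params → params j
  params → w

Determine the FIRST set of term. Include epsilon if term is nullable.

{ w, epsilon }

From term → params elsepart: add FIRST(params) = { w }.
term → epsilon contributes epsilon.
Union: FIRST(term) = { w, epsilon }.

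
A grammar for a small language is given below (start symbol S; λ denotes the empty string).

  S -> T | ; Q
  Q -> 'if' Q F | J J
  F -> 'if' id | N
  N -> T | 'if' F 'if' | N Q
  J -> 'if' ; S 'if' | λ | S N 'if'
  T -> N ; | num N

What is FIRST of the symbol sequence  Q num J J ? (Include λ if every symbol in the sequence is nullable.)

Add FIRST(Q)\{λ} = { 'if', ;, num }; Q is nullable, continue.
num is a terminal; add {num} and stop.

{ 'if', ;, num }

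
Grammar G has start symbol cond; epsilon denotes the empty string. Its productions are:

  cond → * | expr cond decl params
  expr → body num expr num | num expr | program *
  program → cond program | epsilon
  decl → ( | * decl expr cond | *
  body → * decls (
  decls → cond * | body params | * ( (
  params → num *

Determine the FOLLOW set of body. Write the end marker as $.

{ num }

In expr → body num expr num: add FIRST(num expr num) = { num }.
In decls → body params: add FIRST(params) = { num }.
Union: FOLLOW(body) = { num }.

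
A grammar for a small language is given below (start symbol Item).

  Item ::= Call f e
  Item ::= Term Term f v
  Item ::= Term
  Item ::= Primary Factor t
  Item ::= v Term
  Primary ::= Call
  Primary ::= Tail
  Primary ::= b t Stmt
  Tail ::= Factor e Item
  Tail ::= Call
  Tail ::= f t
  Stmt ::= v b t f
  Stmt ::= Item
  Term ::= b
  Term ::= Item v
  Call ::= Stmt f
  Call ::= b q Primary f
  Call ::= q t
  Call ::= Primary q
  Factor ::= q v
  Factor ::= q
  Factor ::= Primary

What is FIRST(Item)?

{ b, f, q, v }

From Item ::= Call f e: add FIRST(Call) = { b, f, q, v }.
From Item ::= Term Term f v: add FIRST(Term) = { b, f, q, v }.
From Item ::= Term: add FIRST(Term) = { b, f, q, v }.
From Item ::= Primary Factor t: add FIRST(Primary) = { b, f, q, v }.
Item ::= v Term contributes {v}.
Union: FIRST(Item) = { b, f, q, v }.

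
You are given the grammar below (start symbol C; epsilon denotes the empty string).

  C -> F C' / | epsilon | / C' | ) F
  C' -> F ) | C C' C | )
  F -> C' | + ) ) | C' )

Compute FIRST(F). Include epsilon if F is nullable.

{ ), +, / }

From F -> C': add FIRST(C') = { ), +, / }.
F -> + ) ) contributes {+}.
From F -> C' ): add FIRST(C') = { ), +, / }.
Union: FIRST(F) = { ), +, / }.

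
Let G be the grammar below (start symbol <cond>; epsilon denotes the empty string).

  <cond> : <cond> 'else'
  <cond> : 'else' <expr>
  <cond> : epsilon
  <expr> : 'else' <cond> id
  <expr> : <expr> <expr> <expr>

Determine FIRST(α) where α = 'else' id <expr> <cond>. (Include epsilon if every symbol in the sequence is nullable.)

{ 'else' }

'else' is a terminal; add {'else'} and stop.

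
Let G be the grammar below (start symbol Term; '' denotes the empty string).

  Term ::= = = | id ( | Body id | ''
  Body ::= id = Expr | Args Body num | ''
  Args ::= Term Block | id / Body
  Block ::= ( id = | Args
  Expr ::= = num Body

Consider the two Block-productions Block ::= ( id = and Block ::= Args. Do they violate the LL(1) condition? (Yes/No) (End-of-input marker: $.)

FIRST(( id =) = { ( } and FIRST(Args) = { (, =, id }.
Both contain (, so the two alternatives are not disjoint — LL(1) conflict.

Yes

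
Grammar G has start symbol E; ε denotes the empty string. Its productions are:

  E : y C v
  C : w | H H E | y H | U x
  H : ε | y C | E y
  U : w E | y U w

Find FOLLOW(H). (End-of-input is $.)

In C : H H E: add FIRST(H E) = { y }.
In C : H H E: add FIRST(E) = { y }.
In C : y H: H is at the end, add FOLLOW(C) = { v, y }.
Union: FOLLOW(H) = { v, y }.

{ v, y }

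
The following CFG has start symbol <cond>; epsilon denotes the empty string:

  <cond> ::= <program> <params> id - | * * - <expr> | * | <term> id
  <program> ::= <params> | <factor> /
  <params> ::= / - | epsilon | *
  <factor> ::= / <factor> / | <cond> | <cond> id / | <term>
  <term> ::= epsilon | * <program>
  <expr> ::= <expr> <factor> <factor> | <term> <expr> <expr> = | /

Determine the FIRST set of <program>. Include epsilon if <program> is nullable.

From <program> ::= <params>: add FIRST(<params>) = { *, /, epsilon } (including epsilon since <params> is nullable).
From <program> ::= <factor> /: <factor> nullable, take FIRST(<factor>) ∪ {/} = { *, /, id }.
Union: FIRST(<program>) = { *, /, id, epsilon }.

{ *, /, id, epsilon }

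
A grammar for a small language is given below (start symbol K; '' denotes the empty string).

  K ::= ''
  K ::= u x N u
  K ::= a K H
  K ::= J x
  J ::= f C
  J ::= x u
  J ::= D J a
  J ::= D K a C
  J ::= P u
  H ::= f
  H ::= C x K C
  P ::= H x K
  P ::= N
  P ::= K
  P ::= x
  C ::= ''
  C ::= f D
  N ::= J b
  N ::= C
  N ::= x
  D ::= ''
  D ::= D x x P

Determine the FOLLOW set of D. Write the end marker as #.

In J ::= D J a: add FIRST(J a) = { a, f, u, x }.
In J ::= D K a C: add FIRST(K a C) = { a, f, u, x }.
In C ::= f D: D is at the end, add FOLLOW(C) = { #, a, b, f, u, x }.
In D ::= D x x P: add FIRST(x x P) = { x }.
Union: FOLLOW(D) = { #, a, b, f, u, x }.

{ #, a, b, f, u, x }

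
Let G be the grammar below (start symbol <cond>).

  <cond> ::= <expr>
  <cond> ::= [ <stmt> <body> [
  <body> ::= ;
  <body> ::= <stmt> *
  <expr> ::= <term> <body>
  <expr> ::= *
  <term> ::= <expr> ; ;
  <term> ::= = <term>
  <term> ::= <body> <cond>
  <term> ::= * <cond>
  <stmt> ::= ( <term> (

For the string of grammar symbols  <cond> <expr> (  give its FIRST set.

{ (, *, ;, =, [ }

Add FIRST(<cond>) = { (, *, ;, =, [ }; <cond> is not nullable, stop.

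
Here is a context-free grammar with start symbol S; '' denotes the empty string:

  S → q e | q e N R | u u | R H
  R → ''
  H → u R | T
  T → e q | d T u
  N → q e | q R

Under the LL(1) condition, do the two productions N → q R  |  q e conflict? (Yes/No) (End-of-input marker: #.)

Yes

FIRST(q R) = { q } and FIRST(q e) = { q }.
Both contain q, so the two alternatives are not disjoint — LL(1) conflict.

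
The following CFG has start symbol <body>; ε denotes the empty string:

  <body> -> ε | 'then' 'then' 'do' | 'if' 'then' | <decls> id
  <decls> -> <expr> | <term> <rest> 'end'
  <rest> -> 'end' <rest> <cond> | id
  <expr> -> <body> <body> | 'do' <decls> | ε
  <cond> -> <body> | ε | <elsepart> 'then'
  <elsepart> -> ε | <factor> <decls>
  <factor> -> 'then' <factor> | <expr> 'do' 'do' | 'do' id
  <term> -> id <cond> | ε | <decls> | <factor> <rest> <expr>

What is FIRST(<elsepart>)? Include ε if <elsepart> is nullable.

{ 'do', 'end', 'if', 'then', id, ε }

<elsepart> -> ε contributes ε.
From <elsepart> -> <factor> <decls>: add FIRST(<factor>) = { 'do', 'end', 'if', 'then', id }.
Union: FIRST(<elsepart>) = { 'do', 'end', 'if', 'then', id, ε }.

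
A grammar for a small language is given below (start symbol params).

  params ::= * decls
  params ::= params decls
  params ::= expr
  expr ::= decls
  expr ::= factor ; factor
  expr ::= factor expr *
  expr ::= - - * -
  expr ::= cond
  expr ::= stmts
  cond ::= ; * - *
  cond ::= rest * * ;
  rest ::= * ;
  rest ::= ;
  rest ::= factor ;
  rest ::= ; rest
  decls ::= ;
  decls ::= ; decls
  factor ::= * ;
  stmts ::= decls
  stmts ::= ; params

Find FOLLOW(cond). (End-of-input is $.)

{ $, *, ; }

In expr ::= cond: cond is at the end, add FOLLOW(expr) = { $, *, ; }.
Union: FOLLOW(cond) = { $, *, ; }.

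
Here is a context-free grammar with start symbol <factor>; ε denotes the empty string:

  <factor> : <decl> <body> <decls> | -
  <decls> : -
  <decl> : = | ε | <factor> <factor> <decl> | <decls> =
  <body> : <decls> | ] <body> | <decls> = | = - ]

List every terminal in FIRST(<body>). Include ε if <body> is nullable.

From <body> : <decls>: add FIRST(<decls>) = { - }.
<body> : ] <body> contributes {]}.
From <body> : <decls> =: add FIRST(<decls>) = { - }.
<body> : = - ] contributes {=}.
Union: FIRST(<body>) = { -, =, ] }.

{ -, =, ] }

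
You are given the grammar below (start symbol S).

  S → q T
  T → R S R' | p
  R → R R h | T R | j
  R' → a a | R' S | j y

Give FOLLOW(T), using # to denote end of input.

{ #, a, j, p, q }

In S → q T: T is at the end, add FOLLOW(S) = { #, a, j, p, q }.
In R → T R: add FIRST(R) = { j, p }.
Union: FOLLOW(T) = { #, a, j, p, q }.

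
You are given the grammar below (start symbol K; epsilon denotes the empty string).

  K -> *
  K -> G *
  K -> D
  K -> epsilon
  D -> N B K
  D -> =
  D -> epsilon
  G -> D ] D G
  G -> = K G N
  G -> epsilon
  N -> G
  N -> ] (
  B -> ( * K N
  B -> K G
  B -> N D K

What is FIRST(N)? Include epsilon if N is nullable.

From N -> G: add FIRST(G) = { (, *, =, ], epsilon } (including epsilon since G is nullable).
N -> ] ( contributes {]}.
Union: FIRST(N) = { (, *, =, ], epsilon }.

{ (, *, =, ], epsilon }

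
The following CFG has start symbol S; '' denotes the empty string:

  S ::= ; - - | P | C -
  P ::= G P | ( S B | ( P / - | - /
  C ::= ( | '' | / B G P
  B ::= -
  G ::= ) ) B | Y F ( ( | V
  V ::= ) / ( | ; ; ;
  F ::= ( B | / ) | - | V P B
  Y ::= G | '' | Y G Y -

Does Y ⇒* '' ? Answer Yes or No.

Yes

Y has an ''-production, so Y ⇒ ''.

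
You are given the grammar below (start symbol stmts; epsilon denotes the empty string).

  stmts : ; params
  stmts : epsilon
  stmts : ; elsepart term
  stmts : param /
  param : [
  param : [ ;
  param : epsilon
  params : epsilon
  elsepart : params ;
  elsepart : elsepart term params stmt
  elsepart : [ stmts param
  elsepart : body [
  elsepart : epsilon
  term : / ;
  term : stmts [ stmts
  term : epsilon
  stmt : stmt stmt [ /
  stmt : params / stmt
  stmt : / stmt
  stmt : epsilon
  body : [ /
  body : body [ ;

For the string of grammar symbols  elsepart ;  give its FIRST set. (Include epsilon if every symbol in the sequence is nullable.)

Add FIRST(elsepart)\{epsilon} = { /, ;, [ }; elsepart is nullable, continue.
; is a terminal; add {;} and stop.

{ /, ;, [ }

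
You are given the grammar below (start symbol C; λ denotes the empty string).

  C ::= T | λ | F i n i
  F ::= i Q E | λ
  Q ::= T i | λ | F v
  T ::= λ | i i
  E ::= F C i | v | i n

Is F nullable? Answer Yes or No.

Yes

F has an λ-production, so F ⇒ λ.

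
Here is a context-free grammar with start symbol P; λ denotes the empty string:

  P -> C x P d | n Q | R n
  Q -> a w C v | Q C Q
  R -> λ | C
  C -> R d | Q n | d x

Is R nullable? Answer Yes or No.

R has an λ-production, so R ⇒ λ.

Yes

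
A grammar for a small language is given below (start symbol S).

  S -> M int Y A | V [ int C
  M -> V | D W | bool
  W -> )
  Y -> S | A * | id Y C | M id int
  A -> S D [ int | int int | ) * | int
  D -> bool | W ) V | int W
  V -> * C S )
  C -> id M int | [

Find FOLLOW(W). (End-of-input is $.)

In M -> D W: W is at the end, add FOLLOW(M) = { id, int }.
In D -> W ) V: add FIRST() V) = { ) }.
In D -> int W: W is at the end, add FOLLOW(D) = { ), [ }.
Union: FOLLOW(W) = { ), [, id, int }.

{ ), [, id, int }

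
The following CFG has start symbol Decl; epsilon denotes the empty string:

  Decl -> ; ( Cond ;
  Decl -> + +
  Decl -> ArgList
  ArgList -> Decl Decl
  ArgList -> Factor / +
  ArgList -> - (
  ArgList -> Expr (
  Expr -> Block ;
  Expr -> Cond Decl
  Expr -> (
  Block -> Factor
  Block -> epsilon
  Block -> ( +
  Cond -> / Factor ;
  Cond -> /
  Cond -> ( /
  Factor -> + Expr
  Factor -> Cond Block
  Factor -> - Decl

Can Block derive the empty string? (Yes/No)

Block has an epsilon-production, so Block ⇒ epsilon.

Yes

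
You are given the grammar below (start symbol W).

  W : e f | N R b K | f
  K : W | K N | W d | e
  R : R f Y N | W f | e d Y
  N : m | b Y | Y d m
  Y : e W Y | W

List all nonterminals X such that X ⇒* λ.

{ } (none)

No nonterminal has an empty production or an RHS whose symbols are all nullable.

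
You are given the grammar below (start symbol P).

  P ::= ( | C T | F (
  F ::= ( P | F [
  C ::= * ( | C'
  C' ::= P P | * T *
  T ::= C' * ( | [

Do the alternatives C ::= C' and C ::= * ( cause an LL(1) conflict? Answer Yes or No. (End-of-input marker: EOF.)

Yes

FIRST(C') = { (, * } and FIRST(* () = { * }.
Both contain *, so the two alternatives are not disjoint — LL(1) conflict.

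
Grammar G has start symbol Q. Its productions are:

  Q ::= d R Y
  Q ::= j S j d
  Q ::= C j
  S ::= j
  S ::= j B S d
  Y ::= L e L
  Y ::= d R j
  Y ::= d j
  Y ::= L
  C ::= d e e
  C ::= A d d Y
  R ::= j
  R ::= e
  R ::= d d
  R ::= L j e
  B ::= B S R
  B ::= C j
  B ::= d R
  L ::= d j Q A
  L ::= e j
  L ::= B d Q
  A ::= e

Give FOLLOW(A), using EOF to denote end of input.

{ EOF, d, e, j }

In C ::= A d d Y: add FIRST(d d Y) = { d }.
In L ::= d j Q A: A is at the end, add FOLLOW(L) = { EOF, e, j }.
Union: FOLLOW(A) = { EOF, d, e, j }.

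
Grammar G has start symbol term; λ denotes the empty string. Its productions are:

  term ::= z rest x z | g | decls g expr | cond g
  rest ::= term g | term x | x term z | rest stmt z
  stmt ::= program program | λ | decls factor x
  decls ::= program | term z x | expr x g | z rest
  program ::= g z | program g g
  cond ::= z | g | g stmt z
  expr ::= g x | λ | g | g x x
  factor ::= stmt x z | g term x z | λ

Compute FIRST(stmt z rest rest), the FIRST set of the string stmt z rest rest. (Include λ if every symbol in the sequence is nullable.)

Add FIRST(stmt)\{λ} = { g, x, z }; stmt is nullable, continue.
z is a terminal; add {z} and stop.

{ g, x, z }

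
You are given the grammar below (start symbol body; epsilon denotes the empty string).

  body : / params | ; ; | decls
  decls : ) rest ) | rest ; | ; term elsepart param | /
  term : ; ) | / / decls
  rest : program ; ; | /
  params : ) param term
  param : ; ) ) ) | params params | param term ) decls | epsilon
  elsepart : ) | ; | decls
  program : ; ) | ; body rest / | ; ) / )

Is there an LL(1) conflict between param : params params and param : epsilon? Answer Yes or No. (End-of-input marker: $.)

Yes

FIRST(params params) = { ) } and FIRST(epsilon) = { epsilon }.
The second alternative is nullable and FOLLOW(param) = { $, ), /, ; } shares ) with FIRST of the first — conflict.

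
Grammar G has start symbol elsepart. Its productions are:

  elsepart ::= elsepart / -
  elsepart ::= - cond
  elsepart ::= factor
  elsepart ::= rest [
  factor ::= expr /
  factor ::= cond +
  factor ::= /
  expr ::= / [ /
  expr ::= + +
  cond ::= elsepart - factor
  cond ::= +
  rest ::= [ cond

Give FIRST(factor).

{ +, -, /, [ }

From factor ::= expr /: add FIRST(expr) = { +, / }.
From factor ::= cond +: add FIRST(cond) = { +, -, /, [ }.
factor ::= / contributes {/}.
Union: FIRST(factor) = { +, -, /, [ }.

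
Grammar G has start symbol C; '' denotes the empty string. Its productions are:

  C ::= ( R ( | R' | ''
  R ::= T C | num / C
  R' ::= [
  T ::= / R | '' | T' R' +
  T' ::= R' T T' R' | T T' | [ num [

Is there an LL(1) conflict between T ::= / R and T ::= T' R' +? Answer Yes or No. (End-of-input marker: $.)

FIRST(/ R) = { / } and FIRST(T' R' +) = { /, [ }.
Both contain /, so the two alternatives are not disjoint — LL(1) conflict.

Yes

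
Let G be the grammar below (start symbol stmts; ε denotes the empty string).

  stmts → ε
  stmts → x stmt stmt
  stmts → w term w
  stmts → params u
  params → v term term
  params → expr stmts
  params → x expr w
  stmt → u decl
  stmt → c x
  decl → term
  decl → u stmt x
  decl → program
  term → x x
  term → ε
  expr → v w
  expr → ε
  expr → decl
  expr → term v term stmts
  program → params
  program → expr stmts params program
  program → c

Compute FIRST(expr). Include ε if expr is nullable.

{ c, u, v, w, x, ε }

expr → v w contributes {v}.
expr → ε contributes ε.
From expr → decl: add FIRST(decl) = { c, u, v, w, x, ε } (including ε since decl is nullable).
From expr → term v term stmts: term nullable, take FIRST(term) ∪ {v} = { v, x }.
Union: FIRST(expr) = { c, u, v, w, x, ε }.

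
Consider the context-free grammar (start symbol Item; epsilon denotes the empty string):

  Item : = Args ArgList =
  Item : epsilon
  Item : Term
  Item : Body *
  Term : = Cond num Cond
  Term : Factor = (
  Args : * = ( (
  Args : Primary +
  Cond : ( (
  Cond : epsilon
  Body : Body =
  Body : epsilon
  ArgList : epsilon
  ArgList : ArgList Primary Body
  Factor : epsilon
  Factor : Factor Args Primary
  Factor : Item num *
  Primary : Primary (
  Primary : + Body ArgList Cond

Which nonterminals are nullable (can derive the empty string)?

{ ArgList, Body, Cond, Factor, Item }

Directly nullable (have an epsilon-production): Item, Cond, Body, ArgList, Factor.
No other nonterminal has a production whose RHS symbols are all nullable.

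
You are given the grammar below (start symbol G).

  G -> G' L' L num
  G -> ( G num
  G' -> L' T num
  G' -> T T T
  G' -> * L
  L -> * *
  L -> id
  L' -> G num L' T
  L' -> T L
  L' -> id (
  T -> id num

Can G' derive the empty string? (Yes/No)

No nonterminal in this grammar is nullable.
No production of G' has an RHS whose symbols are all nullable, so G' is not nullable.

No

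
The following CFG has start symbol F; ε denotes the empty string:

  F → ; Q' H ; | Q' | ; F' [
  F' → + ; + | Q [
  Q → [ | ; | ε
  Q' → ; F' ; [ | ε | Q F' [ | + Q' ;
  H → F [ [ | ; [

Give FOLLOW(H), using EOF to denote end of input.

In F → ; Q' H ;: add FIRST(;) = { ; }.
Union: FOLLOW(H) = { ; }.

{ ; }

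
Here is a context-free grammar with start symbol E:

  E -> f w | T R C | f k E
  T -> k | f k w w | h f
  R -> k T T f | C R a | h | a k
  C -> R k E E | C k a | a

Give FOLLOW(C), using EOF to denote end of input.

In E -> T R C: C is at the end, add FOLLOW(E) = { EOF, a, f, h, k }.
In R -> C R a: add FIRST(R a) = { a, h, k }.
In C -> C k a: add FIRST(k a) = { k }.
Union: FOLLOW(C) = { EOF, a, f, h, k }.

{ EOF, a, f, h, k }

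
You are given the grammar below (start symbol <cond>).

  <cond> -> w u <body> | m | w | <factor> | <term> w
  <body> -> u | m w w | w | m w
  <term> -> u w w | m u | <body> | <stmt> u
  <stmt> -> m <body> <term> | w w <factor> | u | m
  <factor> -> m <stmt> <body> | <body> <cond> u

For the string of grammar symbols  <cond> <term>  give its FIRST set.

{ m, u, w }

Add FIRST(<cond>) = { m, u, w }; <cond> is not nullable, stop.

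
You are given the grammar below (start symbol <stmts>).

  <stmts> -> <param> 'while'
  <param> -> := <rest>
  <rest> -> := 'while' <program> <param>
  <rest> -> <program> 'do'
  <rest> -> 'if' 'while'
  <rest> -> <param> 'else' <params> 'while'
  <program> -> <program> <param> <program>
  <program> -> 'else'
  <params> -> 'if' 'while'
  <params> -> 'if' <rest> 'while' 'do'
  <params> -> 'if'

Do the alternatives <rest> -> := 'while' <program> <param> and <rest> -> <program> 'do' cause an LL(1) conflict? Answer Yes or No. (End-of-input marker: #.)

FIRST(:= 'while' <program> <param>) = { := } and FIRST(<program> 'do') = { 'else' }.
The FIRST sets are disjoint and neither alternative is nullable — no conflict.

No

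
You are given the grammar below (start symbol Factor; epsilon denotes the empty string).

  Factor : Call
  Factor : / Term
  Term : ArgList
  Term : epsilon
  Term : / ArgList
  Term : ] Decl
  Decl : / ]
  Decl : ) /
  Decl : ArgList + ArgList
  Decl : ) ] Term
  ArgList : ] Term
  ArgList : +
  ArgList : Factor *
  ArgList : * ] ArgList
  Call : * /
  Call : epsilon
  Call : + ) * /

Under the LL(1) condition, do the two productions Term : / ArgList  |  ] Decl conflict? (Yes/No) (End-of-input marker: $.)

FIRST(/ ArgList) = { / } and FIRST(] Decl) = { ] }.
The FIRST sets are disjoint and neither alternative is nullable — no conflict.

No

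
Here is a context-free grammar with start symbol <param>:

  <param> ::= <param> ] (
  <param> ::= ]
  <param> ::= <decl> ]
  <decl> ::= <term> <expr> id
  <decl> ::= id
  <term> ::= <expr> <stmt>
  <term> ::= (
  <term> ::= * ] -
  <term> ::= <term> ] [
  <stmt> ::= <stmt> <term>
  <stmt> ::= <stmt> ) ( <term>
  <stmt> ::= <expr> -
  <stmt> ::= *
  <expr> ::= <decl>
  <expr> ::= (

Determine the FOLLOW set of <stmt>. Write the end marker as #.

{ (, ), *, ], id }

In <term> ::= <expr> <stmt>: <stmt> is at the end, add FOLLOW(<term>) = { (, ), *, ], id }.
In <stmt> ::= <stmt> <term>: add FIRST(<term>) = { (, *, id }.
In <stmt> ::= <stmt> ) ( <term>: add FIRST() ( <term>) = { ) }.
Union: FOLLOW(<stmt>) = { (, ), *, ], id }.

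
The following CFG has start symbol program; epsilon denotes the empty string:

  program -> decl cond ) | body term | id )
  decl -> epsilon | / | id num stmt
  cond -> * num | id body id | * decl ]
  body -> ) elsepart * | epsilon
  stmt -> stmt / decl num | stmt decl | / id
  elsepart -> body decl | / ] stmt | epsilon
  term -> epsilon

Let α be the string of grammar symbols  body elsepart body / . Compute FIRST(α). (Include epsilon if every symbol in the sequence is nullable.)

{ ), /, id }

Add FIRST(body)\{epsilon} = { ) }; body is nullable, continue.
Add FIRST(elsepart)\{epsilon} = { ), /, id }; elsepart is nullable, continue.
Add FIRST(body)\{epsilon} = { ) }; body is nullable, continue.
/ is a terminal; add {/} and stop.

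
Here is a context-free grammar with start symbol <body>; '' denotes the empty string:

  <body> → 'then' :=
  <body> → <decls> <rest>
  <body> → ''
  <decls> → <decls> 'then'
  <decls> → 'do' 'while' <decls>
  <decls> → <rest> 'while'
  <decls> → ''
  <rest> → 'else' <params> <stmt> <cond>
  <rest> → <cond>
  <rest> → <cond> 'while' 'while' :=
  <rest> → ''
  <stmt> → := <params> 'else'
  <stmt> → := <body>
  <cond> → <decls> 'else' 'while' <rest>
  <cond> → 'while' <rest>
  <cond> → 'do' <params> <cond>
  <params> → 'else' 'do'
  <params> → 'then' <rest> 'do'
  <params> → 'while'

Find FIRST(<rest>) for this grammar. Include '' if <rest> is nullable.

{ 'do', 'else', 'then', 'while', '' }

<rest> → 'else' <params> <stmt> <cond> contributes {'else'}.
From <rest> → <cond>: add FIRST(<cond>) = { 'do', 'else', 'then', 'while' }.
From <rest> → <cond> 'while' 'while' :=: add FIRST(<cond>) = { 'do', 'else', 'then', 'while' }.
<rest> → '' contributes ''.
Union: FIRST(<rest>) = { 'do', 'else', 'then', 'while', '' }.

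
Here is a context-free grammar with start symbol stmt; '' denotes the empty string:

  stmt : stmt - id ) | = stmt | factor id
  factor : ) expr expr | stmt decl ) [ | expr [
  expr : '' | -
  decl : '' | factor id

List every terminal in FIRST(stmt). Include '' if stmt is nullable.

From stmt : stmt - id ): add FIRST(stmt) = { ), -, =, [ }.
stmt : = stmt contributes {=}.
From stmt : factor id: add FIRST(factor) = { ), -, =, [ }.
Union: FIRST(stmt) = { ), -, =, [ }.

{ ), -, =, [ }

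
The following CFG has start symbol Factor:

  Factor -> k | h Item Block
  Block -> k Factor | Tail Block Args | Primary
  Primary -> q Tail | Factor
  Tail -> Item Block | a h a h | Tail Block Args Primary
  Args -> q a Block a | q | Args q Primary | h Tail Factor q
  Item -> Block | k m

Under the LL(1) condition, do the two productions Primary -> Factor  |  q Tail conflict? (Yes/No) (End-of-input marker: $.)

No

FIRST(Factor) = { h, k } and FIRST(q Tail) = { q }.
The FIRST sets are disjoint and neither alternative is nullable — no conflict.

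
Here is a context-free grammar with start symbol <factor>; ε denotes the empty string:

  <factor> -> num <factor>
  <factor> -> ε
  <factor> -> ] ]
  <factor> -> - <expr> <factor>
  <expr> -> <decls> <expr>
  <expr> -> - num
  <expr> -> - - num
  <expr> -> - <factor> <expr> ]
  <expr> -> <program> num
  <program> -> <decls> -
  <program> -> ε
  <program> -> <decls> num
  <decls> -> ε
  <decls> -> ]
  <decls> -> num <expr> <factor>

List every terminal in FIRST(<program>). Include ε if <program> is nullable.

From <program> -> <decls> -: <decls> nullable, take FIRST(<decls>) ∪ {-} = { -, ], num }.
<program> -> ε contributes ε.
From <program> -> <decls> num: <decls> nullable, take FIRST(<decls>) ∪ {num} = { ], num }.
Union: FIRST(<program>) = { -, ], num, ε }.

{ -, ], num, ε }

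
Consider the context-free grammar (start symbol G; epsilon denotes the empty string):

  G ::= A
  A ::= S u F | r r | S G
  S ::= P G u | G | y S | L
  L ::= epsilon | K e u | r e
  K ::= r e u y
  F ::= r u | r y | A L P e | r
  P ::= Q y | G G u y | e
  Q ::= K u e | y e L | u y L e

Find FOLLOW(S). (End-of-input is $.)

In A ::= S u F: add FIRST(u F) = { u }.
In A ::= S G: add FIRST(G) = { e, r, u, y }.
In S ::= y S: S is at the end, add FOLLOW(S) = { e, r, u, y }.
Union: FOLLOW(S) = { e, r, u, y }.

{ e, r, u, y }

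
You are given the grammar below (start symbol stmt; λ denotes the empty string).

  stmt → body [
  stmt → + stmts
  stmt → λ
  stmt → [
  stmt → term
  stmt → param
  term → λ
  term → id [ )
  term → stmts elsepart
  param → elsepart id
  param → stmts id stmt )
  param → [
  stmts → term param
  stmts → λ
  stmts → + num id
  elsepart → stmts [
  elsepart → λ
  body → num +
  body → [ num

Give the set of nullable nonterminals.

Directly nullable (have an λ-production): stmt, term, stmts, elsepart.
No other nonterminal has a production whose RHS symbols are all nullable.

{ elsepart, stmt, stmts, term }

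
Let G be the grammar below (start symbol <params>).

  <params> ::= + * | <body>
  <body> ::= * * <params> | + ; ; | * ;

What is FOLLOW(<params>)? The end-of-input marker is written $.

<params> is the start symbol, so $ ∈ FOLLOW(<params>).
In <body> ::= * * <params>: <params> is at the end, add FOLLOW(<body>) = { $ }.
Union: FOLLOW(<params>) = { $ }.

{ $ }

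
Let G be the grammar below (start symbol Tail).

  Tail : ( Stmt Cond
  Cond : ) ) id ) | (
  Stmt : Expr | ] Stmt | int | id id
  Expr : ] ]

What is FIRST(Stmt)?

{ ], id, int }

From Stmt : Expr: add FIRST(Expr) = { ] }.
Stmt : ] Stmt contributes {]}.
Stmt : int contributes {int}.
Stmt : id id contributes {id}.
Union: FIRST(Stmt) = { ], id, int }.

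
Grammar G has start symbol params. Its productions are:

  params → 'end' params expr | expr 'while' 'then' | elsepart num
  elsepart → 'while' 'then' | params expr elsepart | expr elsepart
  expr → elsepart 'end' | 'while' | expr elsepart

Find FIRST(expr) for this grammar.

{ 'end', 'while' }

From expr → elsepart 'end': add FIRST(elsepart) = { 'end', 'while' }.
expr → 'while' contributes {'while'}.
From expr → expr elsepart: add FIRST(expr) = { 'end', 'while' }.
Union: FIRST(expr) = { 'end', 'while' }.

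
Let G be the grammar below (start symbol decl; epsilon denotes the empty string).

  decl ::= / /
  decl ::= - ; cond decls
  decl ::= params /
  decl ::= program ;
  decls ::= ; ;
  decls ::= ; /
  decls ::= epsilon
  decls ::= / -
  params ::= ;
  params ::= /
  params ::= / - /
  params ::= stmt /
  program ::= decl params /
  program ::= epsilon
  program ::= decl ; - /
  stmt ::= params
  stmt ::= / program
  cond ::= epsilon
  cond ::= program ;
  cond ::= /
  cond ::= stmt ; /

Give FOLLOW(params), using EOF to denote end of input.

In decl ::= params /: add FIRST(/) = { / }.
In program ::= decl params /: add FIRST(/) = { / }.
In stmt ::= params: params is at the end, add FOLLOW(stmt) = { /, ; }.
Union: FOLLOW(params) = { /, ; }.

{ /, ; }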